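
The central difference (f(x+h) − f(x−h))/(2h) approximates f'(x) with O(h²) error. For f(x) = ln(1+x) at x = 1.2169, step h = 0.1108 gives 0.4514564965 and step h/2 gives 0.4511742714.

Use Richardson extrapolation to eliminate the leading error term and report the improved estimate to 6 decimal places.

0.451080

Leading term ∝ h^2; use weight 4 = 2^2.
Numerator 4 × A(h/2) − A(h) = 4 × 0.4511742714 − 0.4514564965 = 1.3532405891
R = 1.3532405891/3 = 0.4510801964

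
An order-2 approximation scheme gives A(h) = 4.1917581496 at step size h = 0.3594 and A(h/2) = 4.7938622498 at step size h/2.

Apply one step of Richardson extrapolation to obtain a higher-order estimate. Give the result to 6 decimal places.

The method has order 2: 2^2 = 4.
2^2 × A(h/2) = 19.1754489992; minus A(h) gives 14.9836908496.
Divide by 2^2 − 1 = 3.
Extrapolated: 14.9836908496 / 3 = 4.9945636165
Correction |R − A(h/2)| = 2.007e-01; gap |A(h/2) − A(h)| = 6.021e-01.

4.994564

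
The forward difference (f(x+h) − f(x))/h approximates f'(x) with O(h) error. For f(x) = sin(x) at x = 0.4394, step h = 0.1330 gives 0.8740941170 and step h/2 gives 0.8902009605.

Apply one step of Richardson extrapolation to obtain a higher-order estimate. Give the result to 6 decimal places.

0.906308

r = 1, so 2^r = 2.
Numerator 2×A(h/2) − A(h) = 2×0.8902009605 − 0.8740941170 = 0.9063078040
Denominator 2 − 1 = 1.
(2×0.8902009605 − 0.8740941170)/(2 − 1) = 0.9063078040
Correction |R − A(h/2)| = 1.611e-02; gap |A(h/2) − A(h)| = 1.611e-02.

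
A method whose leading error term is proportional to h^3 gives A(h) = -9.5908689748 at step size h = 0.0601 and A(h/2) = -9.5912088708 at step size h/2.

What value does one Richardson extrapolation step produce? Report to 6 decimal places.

The method has order 3: 2^3 = 8.
2^3*A(h/2) = -76.7296709664; minus A(h) gives -67.1388019916.
Denominator 8 − 1 = 7.
R = (-67.1388019916)/7 = -9.5912574274

-9.591257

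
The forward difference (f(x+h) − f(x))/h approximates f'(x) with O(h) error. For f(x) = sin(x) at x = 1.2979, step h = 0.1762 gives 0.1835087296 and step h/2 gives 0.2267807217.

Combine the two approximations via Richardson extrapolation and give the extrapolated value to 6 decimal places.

0.270053

Leading term ∝ h^1; use weight 2 = 2^1.
2×0.2267807217 − 0.1835087296 = 0.2700527138
R = 0.2700527138/1 = 0.2700527138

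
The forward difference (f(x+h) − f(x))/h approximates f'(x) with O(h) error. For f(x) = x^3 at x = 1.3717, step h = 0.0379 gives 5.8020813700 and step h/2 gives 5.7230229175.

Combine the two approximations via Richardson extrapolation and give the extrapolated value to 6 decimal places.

5.643964

The method has order 1: 2^1 = 2.
Numerator 2×A(h/2) − A(h) = 2×5.7230229175 − 5.8020813700 = 5.6439644650
R = 5.6439644650/1 = 5.6439644650
Correction |R − A(h/2)| = 7.906e-02; gap |A(h/2) − A(h)| = 7.906e-02.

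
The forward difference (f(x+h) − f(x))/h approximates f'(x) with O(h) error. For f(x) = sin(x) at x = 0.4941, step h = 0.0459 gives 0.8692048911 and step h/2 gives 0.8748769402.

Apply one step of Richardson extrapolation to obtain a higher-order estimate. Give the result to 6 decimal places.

0.880549

With r = 1 the leading error scales as h^1, so the weight is 2^1 = 2.
2^1×A(h/2) = 1.7497538804; minus A(h) gives 0.8805489893.
R = 0.8805489893/1 = 0.8805489893
Gap between inputs: 5.672e-03; correction applied: +0.0056720491.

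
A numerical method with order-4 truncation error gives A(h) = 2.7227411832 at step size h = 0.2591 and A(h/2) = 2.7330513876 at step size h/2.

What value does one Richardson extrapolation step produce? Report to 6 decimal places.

r = 4: numerator weight 16, denominator 15.
Top: 16(2.7330513876) − (2.7227411832) = 41.0060810184
(16*2.7330513876 − 2.7227411832)/(16 − 1) = 2.7337387346

2.733739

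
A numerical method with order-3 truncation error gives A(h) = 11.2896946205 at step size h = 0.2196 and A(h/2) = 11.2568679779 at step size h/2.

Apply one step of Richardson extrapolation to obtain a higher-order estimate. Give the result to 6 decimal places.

11.252178

The method has order 3: 2^3 = 8.
Weighted: 90.0549438232 − 11.2896946205 = 78.7652492027
Extrapolated: 78.7652492027 / 7 = 11.2521784575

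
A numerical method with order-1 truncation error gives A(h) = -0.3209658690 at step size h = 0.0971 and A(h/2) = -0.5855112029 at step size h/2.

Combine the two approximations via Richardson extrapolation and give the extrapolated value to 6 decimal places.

r = 1, so 2^r = 2.
Top: 2(-0.5855112029) − (-0.3209658690) = -0.8500565368
(-0.8500565368) ÷ 1 = -0.8500565368

-0.850057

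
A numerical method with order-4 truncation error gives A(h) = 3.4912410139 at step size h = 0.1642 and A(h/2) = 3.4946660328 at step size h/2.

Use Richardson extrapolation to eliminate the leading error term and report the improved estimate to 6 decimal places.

3.494894

r = 4, so 2^r = 16.
Numerator 16×A(h/2) − A(h) = 16×3.4946660328 − 3.4912410139 = 52.4234155109
Divide by 2^4 − 1 = 15.
So the Richardson estimate is 3.4948943674.
Correction |R − A(h/2)| = 2.283e-04; gap |A(h/2) − A(h)| = 3.425e-03.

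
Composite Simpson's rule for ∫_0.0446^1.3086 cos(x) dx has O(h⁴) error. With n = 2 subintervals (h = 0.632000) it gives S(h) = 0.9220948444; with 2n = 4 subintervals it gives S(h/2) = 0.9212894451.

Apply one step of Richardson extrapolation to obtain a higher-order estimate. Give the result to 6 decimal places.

0.921236

With r = 4 the leading error scales as h^4, so the weight is 2^4 = 16.
16 × 0.9212894451 = 14.7406311216; subtract 0.9220948444 → 13.8185362772
Divide by 2^4 − 1 = 15.
13.8185362772 ÷ 15 = 0.9212357518
Shift from A(h/2): −0.0000536933.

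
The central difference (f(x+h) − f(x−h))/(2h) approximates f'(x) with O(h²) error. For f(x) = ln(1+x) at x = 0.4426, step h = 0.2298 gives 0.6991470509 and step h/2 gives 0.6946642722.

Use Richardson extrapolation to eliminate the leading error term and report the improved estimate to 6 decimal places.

r = 2, so 2^r = 4.
4·0.6946642722 − 0.6991470509 = 2.0795100379
Denominator 4 − 1 = 3.
Result: 0.6931700126
Shift from A(h/2): −0.0014942596.

0.693170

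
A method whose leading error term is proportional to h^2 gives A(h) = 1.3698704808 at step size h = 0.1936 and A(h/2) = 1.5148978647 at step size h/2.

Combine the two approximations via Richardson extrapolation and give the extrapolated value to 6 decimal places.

The method has order 2: 2^2 = 4.
2^2·A(h/2) = 6.0595914588; minus A(h) gives 4.6897209780.
Denominator 4 − 1 = 3.
Extrapolated: 4.6897209780 / 3 = 1.5632403260
Shift from A(h/2): +0.0483424613.

1.563240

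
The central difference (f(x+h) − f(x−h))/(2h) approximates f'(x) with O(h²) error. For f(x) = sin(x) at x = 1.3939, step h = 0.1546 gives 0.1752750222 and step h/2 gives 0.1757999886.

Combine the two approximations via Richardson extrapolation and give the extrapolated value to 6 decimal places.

Leading term ∝ h^2; use weight 4 = 2^2.
Top: 4(0.1757999886) − (0.1752750222) = 0.5279249322
0.5279249322 ÷ 3 = 0.1759749774
Gap between inputs: 5.250e-04; correction applied: +0.0001749888.

0.175975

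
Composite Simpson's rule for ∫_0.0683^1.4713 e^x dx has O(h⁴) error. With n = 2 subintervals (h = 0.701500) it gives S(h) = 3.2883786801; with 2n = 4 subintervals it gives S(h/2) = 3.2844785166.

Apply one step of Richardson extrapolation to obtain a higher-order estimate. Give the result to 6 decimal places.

3.284219

With r = 4 the leading error scales as h^4, so the weight is 2^4 = 16.
Weighted: 52.5516562656 − 3.2883786801 = 49.2632775855
Denominator 16 − 1 = 15.
Extrapolated: 49.2632775855 / 15 = 3.2842185057
Gap between inputs: 3.900e-03; correction applied: −0.0002600109.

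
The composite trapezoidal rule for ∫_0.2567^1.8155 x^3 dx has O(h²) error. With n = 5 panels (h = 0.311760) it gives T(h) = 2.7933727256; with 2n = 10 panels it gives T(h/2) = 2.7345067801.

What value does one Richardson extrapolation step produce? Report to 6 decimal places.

2.714885

r = 2: numerator weight 4, denominator 3.
Numerator 4·A(h/2) − A(h) = 4·2.7345067801 − 2.7933727256 = 8.1446543948
8.1446543948 ÷ 3 = 2.7148847983
Shift from A(h/2): −0.0196219818.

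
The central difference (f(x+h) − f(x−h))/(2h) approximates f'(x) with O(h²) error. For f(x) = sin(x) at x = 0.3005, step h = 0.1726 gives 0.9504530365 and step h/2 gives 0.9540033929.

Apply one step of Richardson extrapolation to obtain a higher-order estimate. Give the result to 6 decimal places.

0.955187

Error is O(h^2); halving h shrinks it by 2^2 = 4.
Top: 4(0.9540033929) − (0.9504530365) = 2.8655605351
(4*0.9540033929 − 0.9504530365)/(4 − 1) = 0.9551868450
Correction |R − A(h/2)| = 1.183e-03; gap |A(h/2) − A(h)| = 3.550e-03.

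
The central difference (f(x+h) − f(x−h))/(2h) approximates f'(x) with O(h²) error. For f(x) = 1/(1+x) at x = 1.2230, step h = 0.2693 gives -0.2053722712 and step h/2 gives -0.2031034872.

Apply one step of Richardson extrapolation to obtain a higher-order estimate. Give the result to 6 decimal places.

-0.202347

Order 2 gives 2^r = 4 and 2^r − 1 = 3.
Top: 4(-0.2031034872) − (-0.2053722712) = -0.6070416776
(4*(-0.2031034872) − (-0.2053722712))/(4 − 1) = -0.2023472259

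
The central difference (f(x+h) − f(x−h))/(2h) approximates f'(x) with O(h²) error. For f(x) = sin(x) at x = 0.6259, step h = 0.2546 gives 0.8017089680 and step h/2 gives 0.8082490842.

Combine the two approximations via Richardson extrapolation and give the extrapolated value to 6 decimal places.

0.810429

Order 2 gives 2^r = 4 and 2^r − 1 = 3.
4*0.8082490842 − 0.8017089680 = 2.4312873688
2.4312873688 ÷ 3 = 0.8104291229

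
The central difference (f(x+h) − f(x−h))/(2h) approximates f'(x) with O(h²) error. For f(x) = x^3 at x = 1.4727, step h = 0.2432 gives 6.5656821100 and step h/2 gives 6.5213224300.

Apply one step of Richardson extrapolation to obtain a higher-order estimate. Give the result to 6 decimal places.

With r = 2 the leading error scales as h^2, so the weight is 2^2 = 4.
4 × 6.5213224300 = 26.0852897200; 26.0852897200 − 6.5656821100 = 19.5196076100
Divide by 2^2 − 1 = 3.
Result: 6.5065358700
Shift from A(h/2): −0.0147865600.

6.506536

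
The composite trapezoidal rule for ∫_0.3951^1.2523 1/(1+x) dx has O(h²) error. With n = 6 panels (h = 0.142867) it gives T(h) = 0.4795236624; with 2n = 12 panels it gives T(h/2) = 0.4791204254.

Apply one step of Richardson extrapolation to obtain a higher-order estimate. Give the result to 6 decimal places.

0.478986

Error is O(h^2); halving h shrinks it by 2^2 = 4.
A(h/2) − A(h) = 0.4791204254 − 0.4795236624 = -0.0004032370
Divide by 2^2 − 1 = 3: (-0.0004032370)/3 = -0.0001344123
R = 0.4791204254 − 0.0001344123 = 0.4789860131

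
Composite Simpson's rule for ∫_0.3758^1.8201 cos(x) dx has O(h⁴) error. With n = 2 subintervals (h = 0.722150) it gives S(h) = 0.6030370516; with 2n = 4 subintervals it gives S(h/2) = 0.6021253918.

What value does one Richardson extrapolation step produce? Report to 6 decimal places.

Error is O(h^4); halving h shrinks it by 2^4 = 16.
Top: 16(0.6021253918) − (0.6030370516) = 9.0309692172
(16*0.6021253918 − 0.6030370516)/(16 − 1) = 0.6020646145

0.602065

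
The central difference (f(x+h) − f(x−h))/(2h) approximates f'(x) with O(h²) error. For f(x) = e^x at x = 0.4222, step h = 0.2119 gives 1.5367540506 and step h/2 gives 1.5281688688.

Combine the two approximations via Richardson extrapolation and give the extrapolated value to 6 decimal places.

1.525307

Order 2 gives 2^r = 4 and 2^r − 1 = 3.
2^2*A(h/2) = 6.1126754752; minus A(h) gives 4.5759214246.
Extrapolated: 4.5759214246 / 3 = 1.5253071415
Correction |R − A(h/2)| = 2.862e-03; gap |A(h/2) − A(h)| = 8.585e-03.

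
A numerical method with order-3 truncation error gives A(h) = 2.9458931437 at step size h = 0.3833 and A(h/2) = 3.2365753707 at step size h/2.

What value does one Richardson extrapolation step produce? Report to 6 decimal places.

3.278101

Leading term ∝ h^3; use weight 8 = 2^3.
2^3·A(h/2) = 25.8926029656; minus A(h) gives 22.9467098219.
R = 22.9467098219/7 = 3.2781014031
Shift from A(h/2): +0.0415260324.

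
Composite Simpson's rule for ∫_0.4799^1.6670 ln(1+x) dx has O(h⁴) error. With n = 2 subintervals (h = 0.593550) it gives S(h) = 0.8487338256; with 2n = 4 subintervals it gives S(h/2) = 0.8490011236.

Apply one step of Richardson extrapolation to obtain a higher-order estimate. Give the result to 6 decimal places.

0.849019

Order 4 gives 2^r = 16 and 2^r − 1 = 15.
Weighted: 13.5840179776 − 0.8487338256 = 12.7352841520
12.7352841520 ÷ 15 = 0.8490189435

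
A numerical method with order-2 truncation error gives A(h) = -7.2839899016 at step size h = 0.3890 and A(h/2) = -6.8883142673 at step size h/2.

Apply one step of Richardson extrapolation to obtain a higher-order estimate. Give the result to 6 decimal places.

Leading term ∝ h^2; use weight 4 = 2^2.
4*(-6.8883142673) = -27.5532570692; (-27.5532570692) − (-7.2839899016) = -20.2692671676
(4*(-6.8883142673) − (-7.2839899016))/(4 − 1) = -6.7564223892
Correction |R − A(h/2)| = 1.319e-01; gap |A(h/2) − A(h)| = 3.957e-01.

-6.756422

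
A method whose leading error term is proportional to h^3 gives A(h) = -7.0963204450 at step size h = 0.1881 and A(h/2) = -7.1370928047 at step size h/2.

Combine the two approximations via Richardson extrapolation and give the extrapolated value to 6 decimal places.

r = 3: numerator weight 8, denominator 7.
2^3×A(h/2) = -57.0967424376; minus A(h) gives -50.0004219926.
(8×(-7.1370928047) − (-7.0963204450))/(8 − 1) = -7.1429174275

-7.142917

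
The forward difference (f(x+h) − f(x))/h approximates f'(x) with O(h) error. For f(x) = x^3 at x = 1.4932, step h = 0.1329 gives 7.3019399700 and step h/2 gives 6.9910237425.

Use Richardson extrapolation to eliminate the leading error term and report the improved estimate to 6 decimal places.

6.680108

The method has order 1: 2^1 = 2.
Difference of the inputs: 6.9910237425 − 7.3019399700 = -0.3109162275
Divide by 2^1 − 1 = 1: (-0.3109162275)/1 = -0.3109162275
R = 6.9910237425 − 0.3109162275 = 6.6801075150
Correction |R − A(h/2)| = 3.109e-01; gap |A(h/2) − A(h)| = 3.109e-01.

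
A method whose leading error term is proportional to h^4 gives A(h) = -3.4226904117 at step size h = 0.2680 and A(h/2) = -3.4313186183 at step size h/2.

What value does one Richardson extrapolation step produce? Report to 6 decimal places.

-3.431894

Method order is 4; weight 2^4 = 16.
16*(-3.4313186183) − (-3.4226904117) = -51.4784074811
(16*(-3.4313186183) − (-3.4226904117))/(16 − 1) = -3.4318938321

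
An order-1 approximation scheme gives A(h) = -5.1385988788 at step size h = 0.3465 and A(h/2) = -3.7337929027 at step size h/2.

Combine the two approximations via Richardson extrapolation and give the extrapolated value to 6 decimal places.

r = 1, so 2^r = 2.
Top: 2(-3.7337929027) − (-5.1385988788) = -2.3289869266
Denominator 2 − 1 = 1.
Extrapolated: (-2.3289869266) / 1 = -2.3289869266

-2.328987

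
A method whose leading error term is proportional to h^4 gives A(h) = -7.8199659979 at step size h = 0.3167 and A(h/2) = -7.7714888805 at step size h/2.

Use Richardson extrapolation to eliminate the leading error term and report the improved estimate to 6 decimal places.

Order 4 gives 2^r = 16 and 2^r − 1 = 15.
2^4·A(h/2) = -124.3438220880; minus A(h) gives -116.5238560901.
Denominator 16 − 1 = 15.
(16·(-7.7714888805) − (-7.8199659979))/(16 − 1) = -7.7682570727
Correction |R − A(h/2)| = 3.232e-03; gap |A(h/2) − A(h)| = 4.848e-02.

-7.768257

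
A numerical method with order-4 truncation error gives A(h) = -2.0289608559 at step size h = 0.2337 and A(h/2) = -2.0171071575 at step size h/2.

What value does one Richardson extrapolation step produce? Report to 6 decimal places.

-2.016317

Error is O(h^4); halving h shrinks it by 2^4 = 16.
16·(-2.0171071575) − (-2.0289608559) = -30.2447536641
(16·(-2.0171071575) − (-2.0289608559))/(16 − 1) = -2.0163169109
Correction |R − A(h/2)| = 7.902e-04; gap |A(h/2) − A(h)| = 1.185e-02.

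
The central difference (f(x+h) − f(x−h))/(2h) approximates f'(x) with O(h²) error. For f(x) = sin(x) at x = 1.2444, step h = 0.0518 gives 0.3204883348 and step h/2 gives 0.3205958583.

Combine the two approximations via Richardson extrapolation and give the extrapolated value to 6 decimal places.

r = 2: numerator weight 4, denominator 3.
Numerator 4×A(h/2) − A(h) = 4×0.3205958583 − 0.3204883348 = 0.9618950984
Divide by 2^2 − 1 = 3.
(4×0.3205958583 − 0.3204883348)/(4 − 1) = 0.3206316995

0.320632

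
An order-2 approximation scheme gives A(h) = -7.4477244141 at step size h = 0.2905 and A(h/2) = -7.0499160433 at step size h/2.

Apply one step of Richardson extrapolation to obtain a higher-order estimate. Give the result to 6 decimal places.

Order 2 gives 2^r = 4 and 2^r − 1 = 3.
Weighted: (-28.1996641732) − (-7.4477244141) = -20.7519397591
Divide by 2^2 − 1 = 3.
(-20.7519397591) ÷ 3 = -6.9173132530
Gap between inputs: 3.978e-01; correction applied: +0.1326027903.

-6.917313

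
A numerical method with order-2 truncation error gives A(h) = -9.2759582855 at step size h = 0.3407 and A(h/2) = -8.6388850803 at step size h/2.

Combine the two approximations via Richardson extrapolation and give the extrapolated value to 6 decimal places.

The method has order 2: 2^2 = 4.
4×(-8.6388850803) − (-9.2759582855) = -25.2795820357
Divide by 2^2 − 1 = 3.
R = (-25.2795820357)/3 = -8.4265273452

-8.426527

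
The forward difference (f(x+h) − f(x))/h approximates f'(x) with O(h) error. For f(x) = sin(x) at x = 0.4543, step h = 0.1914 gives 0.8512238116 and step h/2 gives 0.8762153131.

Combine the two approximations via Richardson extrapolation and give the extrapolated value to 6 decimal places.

With r = 1 the leading error scales as h^1, so the weight is 2^1 = 2.
2^1 × A(h/2) = 1.7524306262; minus A(h) gives 0.9012068146.
Extrapolated: 0.9012068146 / 1 = 0.9012068146
Shift from A(h/2): +0.0249915015.

0.901207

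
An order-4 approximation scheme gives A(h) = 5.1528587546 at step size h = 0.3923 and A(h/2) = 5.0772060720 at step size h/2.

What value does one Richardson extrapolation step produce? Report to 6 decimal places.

5.072163

Method order is 4; weight 2^4 = 16.
Weighted: 81.2352971520 − 5.1528587546 = 76.0824383974
Divide by 2^4 − 1 = 15.
So the Richardson estimate is 5.0721625598.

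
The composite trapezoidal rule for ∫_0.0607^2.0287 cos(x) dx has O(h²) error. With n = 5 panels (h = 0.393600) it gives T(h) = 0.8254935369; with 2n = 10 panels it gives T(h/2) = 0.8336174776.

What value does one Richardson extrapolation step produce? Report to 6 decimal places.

Order 2 gives 2^r = 4 and 2^r − 1 = 3.
Top: 4(0.8336174776) − (0.8254935369) = 2.5089763735
Divide by 2^2 − 1 = 3.
So the Richardson estimate is 0.8363254578.

0.836325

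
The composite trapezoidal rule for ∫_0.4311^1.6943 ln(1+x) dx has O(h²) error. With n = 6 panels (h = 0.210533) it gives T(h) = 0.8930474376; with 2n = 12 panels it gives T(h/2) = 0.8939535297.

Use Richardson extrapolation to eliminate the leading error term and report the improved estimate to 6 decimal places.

0.894256

The method has order 2: 2^2 = 4.
Difference of the inputs: 0.8939535297 − 0.8930474376 = 0.0009060921
Divide by 2^2 − 1 = 3: 0.0009060921/3 = 0.0003020307
R = A(h/2) + (A(h/2) − A(h))/3 = 0.8939535297 + 0.0003020307 = 0.8942555604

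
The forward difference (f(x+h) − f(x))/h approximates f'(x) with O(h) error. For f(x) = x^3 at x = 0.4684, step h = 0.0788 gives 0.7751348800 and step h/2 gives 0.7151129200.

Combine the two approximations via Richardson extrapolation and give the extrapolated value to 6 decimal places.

r = 1, so 2^r = 2.
Weighted: 1.4302258400 − 0.7751348800 = 0.6550909600
0.6550909600 ÷ 1 = 0.6550909600
Shift from A(h/2): −0.0600219600.

0.655091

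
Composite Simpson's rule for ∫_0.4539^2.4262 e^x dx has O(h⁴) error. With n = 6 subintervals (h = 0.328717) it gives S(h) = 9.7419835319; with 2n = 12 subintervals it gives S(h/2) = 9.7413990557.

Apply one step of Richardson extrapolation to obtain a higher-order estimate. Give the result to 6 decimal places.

9.741360

With r = 4 the leading error scales as h^4, so the weight is 2^4 = 16.
16 × 9.7413990557 = 155.8623848912; 155.8623848912 − 9.7419835319 = 146.1204013593
Denominator 16 − 1 = 15.
Result: 9.7413600906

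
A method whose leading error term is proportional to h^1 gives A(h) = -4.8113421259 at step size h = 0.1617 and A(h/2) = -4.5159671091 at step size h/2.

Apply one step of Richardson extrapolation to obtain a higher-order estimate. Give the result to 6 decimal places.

Error is O(h^1); halving h shrinks it by 2^1 = 2.
Numerator 2·A(h/2) − A(h) = 2·(-4.5159671091) − (-4.8113421259) = -4.2205920923
(2·(-4.5159671091) − (-4.8113421259))/(2 − 1) = -4.2205920923
Correction |R − A(h/2)| = 2.954e-01; gap |A(h/2) − A(h)| = 2.954e-01.

-4.220592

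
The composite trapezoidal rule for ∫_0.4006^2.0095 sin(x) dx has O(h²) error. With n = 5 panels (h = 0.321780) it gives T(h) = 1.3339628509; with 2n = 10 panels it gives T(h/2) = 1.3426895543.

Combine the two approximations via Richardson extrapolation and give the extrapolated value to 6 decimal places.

With r = 2 the leading error scales as h^2, so the weight is 2^2 = 4.
4*1.3426895543 = 5.3707582172; subtract 1.3339628509 → 4.0367953663
Divide by 2^2 − 1 = 3.
Extrapolated: 4.0367953663 / 3 = 1.3455984554
Gap between inputs: 8.727e-03; correction applied: +0.0029089011.

1.345598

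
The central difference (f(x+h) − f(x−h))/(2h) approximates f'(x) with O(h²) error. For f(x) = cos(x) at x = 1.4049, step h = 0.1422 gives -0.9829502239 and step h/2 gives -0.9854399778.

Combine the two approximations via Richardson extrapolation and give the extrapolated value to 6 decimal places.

r = 2, so 2^r = 4.
4×(-0.9854399778) = -3.9417599112; (-3.9417599112) − (-0.9829502239) = -2.9588096873
Denominator 4 − 1 = 3.
So the Richardson estimate is -0.9862698958.
Gap between inputs: 2.490e-03; correction applied: −0.0008299180.

-0.986270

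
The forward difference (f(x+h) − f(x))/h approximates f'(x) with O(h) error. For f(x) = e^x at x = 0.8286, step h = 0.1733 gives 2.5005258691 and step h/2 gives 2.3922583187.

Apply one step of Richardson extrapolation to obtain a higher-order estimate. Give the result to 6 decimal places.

2.283991

With r = 1 the leading error scales as h^1, so the weight is 2^1 = 2.
Weighted: 4.7845166374 − 2.5005258691 = 2.2839907683
(2×2.3922583187 − 2.5005258691)/(2 − 1) = 2.2839907683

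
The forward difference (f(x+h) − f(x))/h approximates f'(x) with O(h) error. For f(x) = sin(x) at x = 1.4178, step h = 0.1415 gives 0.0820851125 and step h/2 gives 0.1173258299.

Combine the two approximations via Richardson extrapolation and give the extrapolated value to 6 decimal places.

With r = 1 the leading error scales as h^1, so the weight is 2^1 = 2.
2*0.1173258299 − 0.0820851125 = 0.1525665473
Denominator 2 − 1 = 1.
Result: 0.1525665473

0.152567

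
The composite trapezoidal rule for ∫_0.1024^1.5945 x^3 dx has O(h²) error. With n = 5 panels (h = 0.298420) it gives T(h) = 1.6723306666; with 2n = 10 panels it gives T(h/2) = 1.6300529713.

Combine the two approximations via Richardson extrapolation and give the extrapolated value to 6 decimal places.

1.615960

With r = 2 the leading error scales as h^2, so the weight is 2^2 = 4.
2^2*A(h/2) = 6.5202118852; minus A(h) gives 4.8478812186.
Denominator 4 − 1 = 3.
Result: 1.6159604062
Gap between inputs: 4.228e-02; correction applied: −0.0140925651.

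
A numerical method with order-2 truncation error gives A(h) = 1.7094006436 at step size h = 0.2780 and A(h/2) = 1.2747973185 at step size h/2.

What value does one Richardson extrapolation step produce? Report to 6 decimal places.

The method has order 2: 2^2 = 4.
Numerator 4×A(h/2) − A(h) = 4×1.2747973185 − 1.7094006436 = 3.3897886304
Divide by 2^2 − 1 = 3.
So the Richardson estimate is 1.1299295435.

1.129930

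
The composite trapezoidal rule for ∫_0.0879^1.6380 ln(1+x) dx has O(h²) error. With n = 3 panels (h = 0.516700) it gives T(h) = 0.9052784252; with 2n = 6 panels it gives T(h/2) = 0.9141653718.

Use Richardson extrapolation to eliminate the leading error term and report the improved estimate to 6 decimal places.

0.917128

Order 2 gives 2^r = 4 and 2^r − 1 = 3.
4·0.9141653718 = 3.6566614872; 3.6566614872 − 0.9052784252 = 2.7513830620
R = 2.7513830620/3 = 0.9171276873
Shift from A(h/2): +0.0029623155.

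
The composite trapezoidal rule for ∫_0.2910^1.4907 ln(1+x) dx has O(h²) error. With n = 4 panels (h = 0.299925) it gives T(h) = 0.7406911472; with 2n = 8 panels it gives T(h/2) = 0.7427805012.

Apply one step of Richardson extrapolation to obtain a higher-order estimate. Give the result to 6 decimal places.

Error is O(h^2); halving h shrinks it by 2^2 = 4.
4×0.7427805012 = 2.9711220048; subtract 0.7406911472 → 2.2304308576
Extrapolated: 2.2304308576 / 3 = 0.7434769525

0.743477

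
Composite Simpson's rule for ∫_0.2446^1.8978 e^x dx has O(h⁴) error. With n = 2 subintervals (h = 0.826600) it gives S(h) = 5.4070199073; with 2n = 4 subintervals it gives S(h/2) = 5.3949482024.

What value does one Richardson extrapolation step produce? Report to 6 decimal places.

Leading term ∝ h^4; use weight 16 = 2^4.
2^4*A(h/2) = 86.3191712384; minus A(h) gives 80.9121513311.
80.9121513311 ÷ 15 = 5.3941434221

5.394143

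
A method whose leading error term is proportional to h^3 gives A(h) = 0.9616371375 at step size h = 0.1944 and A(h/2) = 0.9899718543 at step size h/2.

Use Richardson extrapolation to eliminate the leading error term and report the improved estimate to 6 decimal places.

0.994020

With r = 3 the leading error scales as h^3, so the weight is 2^3 = 8.
2^3 × A(h/2) = 7.9197748344; minus A(h) gives 6.9581376969.
(8 × 0.9899718543 − 0.9616371375)/(8 − 1) = 0.9940196710
Shift from A(h/2): +0.0040478167.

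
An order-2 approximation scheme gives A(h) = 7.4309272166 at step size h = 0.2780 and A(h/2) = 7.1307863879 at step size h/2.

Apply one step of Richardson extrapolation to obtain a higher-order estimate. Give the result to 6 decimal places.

r = 2: numerator weight 4, denominator 3.
A(h/2) − A(h) = 7.1307863879 − 7.4309272166 = -0.3001408287
Correction (A(h/2) − A(h))/(4 − 1) = (-0.3001408287)/3 = -0.1000469429
R = A(h/2) + (A(h/2) − A(h))/3 = 7.1307863879 − 0.1000469429 = 7.0307394450
Gap between inputs: 3.001e-01; correction applied: −0.1000469429.

7.030739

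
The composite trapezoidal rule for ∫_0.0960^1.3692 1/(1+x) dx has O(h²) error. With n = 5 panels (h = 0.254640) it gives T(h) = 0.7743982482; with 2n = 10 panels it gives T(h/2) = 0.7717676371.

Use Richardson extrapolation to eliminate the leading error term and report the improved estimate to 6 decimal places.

Leading term ∝ h^2; use weight 4 = 2^2.
4×0.7717676371 − 0.7743982482 = 2.3126723002
Divide by 2^2 − 1 = 3.
So the Richardson estimate is 0.7708907667.

0.770891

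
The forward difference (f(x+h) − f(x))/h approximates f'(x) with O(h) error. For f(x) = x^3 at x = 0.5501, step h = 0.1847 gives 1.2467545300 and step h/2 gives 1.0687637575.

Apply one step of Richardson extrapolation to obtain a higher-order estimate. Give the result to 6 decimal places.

0.890773

Method order is 1; weight 2^1 = 2.
2·1.0687637575 = 2.1375275150; subtract 1.2467545300 → 0.8907729850
R = 0.8907729850/1 = 0.8907729850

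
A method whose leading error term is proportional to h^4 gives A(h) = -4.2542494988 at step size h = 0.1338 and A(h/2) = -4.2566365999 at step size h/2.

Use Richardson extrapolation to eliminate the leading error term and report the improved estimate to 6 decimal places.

-4.256796

Error is O(h^4); halving h shrinks it by 2^4 = 16.
2^4*A(h/2) = -68.1061855984; minus A(h) gives -63.8519360996.
Divide by 2^4 − 1 = 15.
(16*(-4.2566365999) − (-4.2542494988))/(16 − 1) = -4.2567957400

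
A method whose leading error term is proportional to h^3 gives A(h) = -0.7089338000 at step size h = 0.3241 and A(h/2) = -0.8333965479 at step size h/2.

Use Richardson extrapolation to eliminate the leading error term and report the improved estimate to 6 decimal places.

Method order is 3; weight 2^3 = 8.
8*(-0.8333965479) = -6.6671723832; (-6.6671723832) − (-0.7089338000) = -5.9582385832
Denominator 8 − 1 = 7.
Extrapolated: (-5.9582385832) / 7 = -0.8511769405
Correction |R − A(h/2)| = 1.778e-02; gap |A(h/2) − A(h)| = 1.245e-01.

-0.851177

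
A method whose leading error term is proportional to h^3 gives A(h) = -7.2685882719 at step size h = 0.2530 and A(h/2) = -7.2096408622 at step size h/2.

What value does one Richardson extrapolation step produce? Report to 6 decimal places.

-7.201220

Leading term ∝ h^3; use weight 8 = 2^3.
8·(-7.2096408622) = -57.6771268976; (-57.6771268976) − (-7.2685882719) = -50.4085386257
Extrapolated: (-50.4085386257) / 7 = -7.2012198037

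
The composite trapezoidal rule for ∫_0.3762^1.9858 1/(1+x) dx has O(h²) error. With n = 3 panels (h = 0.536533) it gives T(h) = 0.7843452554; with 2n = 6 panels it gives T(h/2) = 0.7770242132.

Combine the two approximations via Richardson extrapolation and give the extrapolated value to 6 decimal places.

With r = 2 the leading error scales as h^2, so the weight is 2^2 = 4.
4×0.7770242132 = 3.1080968528; subtract 0.7843452554 → 2.3237515974
2.3237515974 ÷ 3 = 0.7745838658
Shift from A(h/2): −0.0024403474.

0.774584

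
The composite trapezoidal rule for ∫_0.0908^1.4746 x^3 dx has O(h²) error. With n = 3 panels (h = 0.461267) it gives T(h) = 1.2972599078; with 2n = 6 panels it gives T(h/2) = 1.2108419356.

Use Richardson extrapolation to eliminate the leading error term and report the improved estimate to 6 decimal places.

Error is O(h^2); halving h shrinks it by 2^2 = 4.
Weighted: 4.8433677424 − 1.2972599078 = 3.5461078346
3.5461078346 ÷ 3 = 1.1820359449
Gap between inputs: 8.642e-02; correction applied: −0.0288059907.

1.182036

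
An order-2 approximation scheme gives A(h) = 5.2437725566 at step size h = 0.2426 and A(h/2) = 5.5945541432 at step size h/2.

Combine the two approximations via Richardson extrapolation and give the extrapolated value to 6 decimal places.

5.711481

Leading term ∝ h^2; use weight 4 = 2^2.
Difference of the inputs: 5.5945541432 − 5.2437725566 = 0.3507815866
Divide by 2^2 − 1 = 3: 0.3507815866/3 = 0.1169271955
R = 5.5945541432 + 0.1169271955 = 5.7114813387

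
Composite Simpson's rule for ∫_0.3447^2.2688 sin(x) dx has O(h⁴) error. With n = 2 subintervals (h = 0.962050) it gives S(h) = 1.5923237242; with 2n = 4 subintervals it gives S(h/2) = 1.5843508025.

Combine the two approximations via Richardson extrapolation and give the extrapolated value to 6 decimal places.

1.583819

Leading term ∝ h^4; use weight 16 = 2^4.
Numerator 16 × A(h/2) − A(h) = 16 × 1.5843508025 − 1.5923237242 = 23.7572891158
Extrapolated: 23.7572891158 / 15 = 1.5838192744
Shift from A(h/2): −0.0005315281.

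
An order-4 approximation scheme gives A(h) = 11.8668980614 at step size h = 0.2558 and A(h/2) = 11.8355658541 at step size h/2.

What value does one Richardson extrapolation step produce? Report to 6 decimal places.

11.833477

r = 4, so 2^r = 16.
Weighted: 189.3690536656 − 11.8668980614 = 177.5021556042
Denominator 16 − 1 = 15.
R = 177.5021556042/15 = 11.8334770403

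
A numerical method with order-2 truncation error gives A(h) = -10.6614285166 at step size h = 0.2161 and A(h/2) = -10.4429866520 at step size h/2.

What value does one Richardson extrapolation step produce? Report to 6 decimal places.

-10.370173

Method order is 2; weight 2^2 = 4.
4 × (-10.4429866520) = -41.7719466080; subtract (-10.6614285166) → -31.1105180914
Denominator 4 − 1 = 3.
Extrapolated: (-31.1105180914) / 3 = -10.3701726971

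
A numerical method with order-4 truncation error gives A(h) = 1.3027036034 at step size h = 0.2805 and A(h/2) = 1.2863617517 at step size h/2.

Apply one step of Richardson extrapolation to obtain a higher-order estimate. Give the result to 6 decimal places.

1.285272

Method order is 4; weight 2^4 = 16.
Difference of the inputs: 1.2863617517 − 1.3027036034 = -0.0163418517
Divide by 2^4 − 1 = 15: (-0.0163418517)/15 = -0.0010894568
R = A(h/2) + (A(h/2) − A(h))/15 = 1.2863617517 − 0.0010894568 = 1.2852722949
Correction |R − A(h/2)| = 1.089e-03; gap |A(h/2) − A(h)| = 1.634e-02.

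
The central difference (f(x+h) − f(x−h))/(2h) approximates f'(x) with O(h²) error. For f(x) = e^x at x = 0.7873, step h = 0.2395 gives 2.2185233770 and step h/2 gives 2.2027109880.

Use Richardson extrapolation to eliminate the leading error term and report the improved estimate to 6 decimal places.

The method has order 2: 2^2 = 4.
2^2*A(h/2) = 8.8108439520; minus A(h) gives 6.5923205750.
Extrapolated: 6.5923205750 / 3 = 2.1974401917

2.197440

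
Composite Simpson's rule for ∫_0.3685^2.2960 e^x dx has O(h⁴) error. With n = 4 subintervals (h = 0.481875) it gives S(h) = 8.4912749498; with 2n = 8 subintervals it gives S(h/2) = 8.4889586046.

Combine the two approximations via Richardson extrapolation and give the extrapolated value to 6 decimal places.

r = 4, so 2^r = 16.
2^4 × A(h/2) = 135.8233376736; minus A(h) gives 127.3320627238.
R = 127.3320627238/15 = 8.4888041816
Correction |R − A(h/2)| = 1.544e-04; gap |A(h/2) − A(h)| = 2.316e-03.

8.488804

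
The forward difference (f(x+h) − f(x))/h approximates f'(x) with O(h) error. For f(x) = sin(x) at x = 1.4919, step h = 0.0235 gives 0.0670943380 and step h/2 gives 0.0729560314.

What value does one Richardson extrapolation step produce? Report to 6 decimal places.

With r = 1 the leading error scales as h^1, so the weight is 2^1 = 2.
Numerator 2*A(h/2) − A(h) = 2*0.0729560314 − 0.0670943380 = 0.0788177248
Denominator 2 − 1 = 1.
So the Richardson estimate is 0.0788177248.
Gap between inputs: 5.862e-03; correction applied: +0.0058616934.

0.078818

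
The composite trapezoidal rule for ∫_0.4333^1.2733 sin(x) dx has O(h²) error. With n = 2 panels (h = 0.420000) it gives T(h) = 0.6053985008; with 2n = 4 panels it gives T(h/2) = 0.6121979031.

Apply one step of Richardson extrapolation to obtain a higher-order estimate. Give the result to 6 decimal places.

0.614464

The method has order 2: 2^2 = 4.
2^2*A(h/2) = 2.4487916124; minus A(h) gives 1.8433931116.
Denominator 4 − 1 = 3.
1.8433931116 ÷ 3 = 0.6144643705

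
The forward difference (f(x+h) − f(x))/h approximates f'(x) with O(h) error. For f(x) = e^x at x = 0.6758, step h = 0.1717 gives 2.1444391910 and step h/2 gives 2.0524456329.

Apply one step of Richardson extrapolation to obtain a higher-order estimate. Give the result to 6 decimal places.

1.960452

Order 1 gives 2^r = 2 and 2^r − 1 = 1.
A(h/2) − A(h) = 2.0524456329 − 2.1444391910 = -0.0919935581
Correction (A(h/2) − A(h))/(2 − 1) = (-0.0919935581)/1 = -0.0919935581
R = A(h/2) + (A(h/2) − A(h))/1 = 2.0524456329 − 0.0919935581 = 1.9604520748
Gap between inputs: 9.199e-02; correction applied: −0.0919935581.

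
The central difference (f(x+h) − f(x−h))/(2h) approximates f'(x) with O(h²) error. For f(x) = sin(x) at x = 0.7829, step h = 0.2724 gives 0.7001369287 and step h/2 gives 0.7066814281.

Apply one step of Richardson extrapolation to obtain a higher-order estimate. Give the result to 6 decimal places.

The method has order 2: 2^2 = 4.
4·0.7066814281 = 2.8267257124; 2.8267257124 − 0.7001369287 = 2.1265887837
R = 2.1265887837/3 = 0.7088629279
Correction |R − A(h/2)| = 2.181e-03; gap |A(h/2) − A(h)| = 6.544e-03.

0.708863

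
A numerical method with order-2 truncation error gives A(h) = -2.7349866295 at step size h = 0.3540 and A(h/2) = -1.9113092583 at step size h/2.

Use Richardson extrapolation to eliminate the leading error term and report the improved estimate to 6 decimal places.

Method order is 2; weight 2^2 = 4.
Weighted: (-7.6452370332) − (-2.7349866295) = -4.9102504037
Extrapolated: (-4.9102504037) / 3 = -1.6367501346
Shift from A(h/2): +0.2745591237.

-1.636750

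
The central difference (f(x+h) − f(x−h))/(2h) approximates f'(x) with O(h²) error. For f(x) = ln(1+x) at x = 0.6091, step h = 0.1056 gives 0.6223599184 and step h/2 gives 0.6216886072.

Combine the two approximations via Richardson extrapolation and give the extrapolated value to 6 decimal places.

Leading term ∝ h^2; use weight 4 = 2^2.
4×0.6216886072 = 2.4867544288; subtract 0.6223599184 → 1.8643945104
1.8643945104 ÷ 3 = 0.6214648368

0.621465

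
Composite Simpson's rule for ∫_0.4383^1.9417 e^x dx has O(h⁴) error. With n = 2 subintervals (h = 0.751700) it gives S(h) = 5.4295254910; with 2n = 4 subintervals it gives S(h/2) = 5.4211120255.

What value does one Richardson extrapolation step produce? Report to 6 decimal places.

With r = 4 the leading error scales as h^4, so the weight is 2^4 = 16.
16×5.4211120255 − 5.4295254910 = 81.3082669170
(16×5.4211120255 − 5.4295254910)/(16 − 1) = 5.4205511278

5.420551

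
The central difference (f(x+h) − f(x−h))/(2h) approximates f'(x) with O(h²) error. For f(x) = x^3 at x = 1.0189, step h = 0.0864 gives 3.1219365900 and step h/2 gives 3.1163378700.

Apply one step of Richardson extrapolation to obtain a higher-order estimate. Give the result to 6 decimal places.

3.114472

Method order is 2; weight 2^2 = 4.
2^2*A(h/2) = 12.4653514800; minus A(h) gives 9.3434148900.
Divide by 2^2 − 1 = 3.
(4*3.1163378700 − 3.1219365900)/(4 − 1) = 3.1144716300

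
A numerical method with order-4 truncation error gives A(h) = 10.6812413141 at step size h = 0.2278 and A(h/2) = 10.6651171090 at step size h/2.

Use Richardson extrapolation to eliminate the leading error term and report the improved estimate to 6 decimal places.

r = 4: numerator weight 16, denominator 15.
Numerator 16*A(h/2) − A(h) = 16*10.6651171090 − 10.6812413141 = 159.9606324299
Divide by 2^4 − 1 = 15.
Extrapolated: 159.9606324299 / 15 = 10.6640421620
Correction |R − A(h/2)| = 1.075e-03; gap |A(h/2) − A(h)| = 1.612e-02.

10.664042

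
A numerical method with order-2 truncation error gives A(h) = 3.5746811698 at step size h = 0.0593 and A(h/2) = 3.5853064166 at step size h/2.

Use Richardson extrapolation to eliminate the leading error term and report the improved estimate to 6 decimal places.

3.588848

r = 2, so 2^r = 4.
4·3.5853064166 = 14.3412256664; 14.3412256664 − 3.5746811698 = 10.7665444966
R = 10.7665444966/3 = 3.5888481655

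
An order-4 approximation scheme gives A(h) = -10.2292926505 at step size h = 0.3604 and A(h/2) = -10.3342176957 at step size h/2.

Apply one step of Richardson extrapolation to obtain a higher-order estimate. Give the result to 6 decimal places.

With r = 4 the leading error scales as h^4, so the weight is 2^4 = 16.
Weighted: (-165.3474831312) − (-10.2292926505) = -155.1181904807
Denominator 16 − 1 = 15.
So the Richardson estimate is -10.3412126987.
Correction |R − A(h/2)| = 6.995e-03; gap |A(h/2) − A(h)| = 1.049e-01.

-10.341213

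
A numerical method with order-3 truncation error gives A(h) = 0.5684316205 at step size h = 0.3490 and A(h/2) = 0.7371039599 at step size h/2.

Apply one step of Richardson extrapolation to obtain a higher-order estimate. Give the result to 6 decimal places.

0.761200

Method order is 3; weight 2^3 = 8.
Difference of the inputs: 0.7371039599 − 0.5684316205 = 0.1686723394
Divide by 2^3 − 1 = 7: 0.1686723394/7 = 0.0240960485
R = A(h/2) + (A(h/2) − A(h))/7 = 0.7371039599 + 0.0240960485 = 0.7612000084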